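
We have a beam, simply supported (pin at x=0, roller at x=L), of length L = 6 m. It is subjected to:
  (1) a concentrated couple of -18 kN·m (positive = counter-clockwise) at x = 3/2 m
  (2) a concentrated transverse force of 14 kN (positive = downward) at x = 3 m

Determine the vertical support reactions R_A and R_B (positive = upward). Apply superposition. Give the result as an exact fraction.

Load 1 — applied couple M₀=-18 kN·m at a=3/2 m (b=L-a=9/2):
  R_A = M₀/L = (-18)/6 = -3 kN
  R_B = -M₀/L = -(-18)/6 = 3 kN
Load 2 — point force P=14 kN at a=3 m (b=L-a=3):
  R_A = Pb/L = 14·3/6 = 7 kN
  R_B = Pa/L = 14·3/6 = 7 kN
Superposition: R_A = 4 kN, R_B = 10 kN

R_A = 4 kN, R_B = 10 kN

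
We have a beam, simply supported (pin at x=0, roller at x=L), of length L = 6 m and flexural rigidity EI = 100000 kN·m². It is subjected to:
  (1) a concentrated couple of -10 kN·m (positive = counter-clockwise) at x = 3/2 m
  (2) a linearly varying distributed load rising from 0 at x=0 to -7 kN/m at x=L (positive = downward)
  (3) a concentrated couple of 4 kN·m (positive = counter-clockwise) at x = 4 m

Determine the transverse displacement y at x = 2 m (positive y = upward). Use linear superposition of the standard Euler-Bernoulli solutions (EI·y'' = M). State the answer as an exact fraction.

Load 1 — applied couple M₀=-10 kN·m at a=3/2 m (b=L-a=9/2):
  y_1 = (M₀x³/(6L)-M₀(x-a)²/2+C₁x)/EI  [x>a] with C₁=M₀(3b²-L²)/(6L)=-55/8 = ((-10)·2³/(6·6)-(-10)·(2-(3/2))²/2+(-55/8)·2)/100000 = -53/360000 m
Load 2 — triangular load w₀=-7 kN/m (0→w₀ over full span):
  y_2 = -w₀x(7L⁴-10L²x²+3x⁴)/(360LEI) = -(-7)·2·(7·6⁴-10·6²·2²+3·2⁴)/(360·6·100000) = 14/28125 m
Load 3 — applied couple M₀=4 kN·m at a=4 m (b=L-a=2):
  y_3 = (M₀x³/(6L)+C₁x)/EI  [x≤a] with C₁=M₀(3b²-L²)/(6L)=-8/3 = (4·2³/(6·6)+(-8/3)·2)/100000 = -1/22500 m
Superposition: y = Σ y_i = 551/1800000 m ≈ 0.000306 m

y(2) = 551/1800000 m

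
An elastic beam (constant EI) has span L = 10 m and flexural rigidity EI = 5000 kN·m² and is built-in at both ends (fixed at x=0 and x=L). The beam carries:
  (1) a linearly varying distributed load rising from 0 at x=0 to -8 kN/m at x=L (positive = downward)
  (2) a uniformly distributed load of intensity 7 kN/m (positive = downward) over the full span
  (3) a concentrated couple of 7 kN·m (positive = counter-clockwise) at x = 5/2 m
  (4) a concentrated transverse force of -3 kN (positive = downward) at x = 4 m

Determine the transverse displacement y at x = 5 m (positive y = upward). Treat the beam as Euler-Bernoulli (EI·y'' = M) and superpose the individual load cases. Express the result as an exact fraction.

Load 1 — triangular load w₀=-8 kN/m (0→w₀ over full span):
  y_1 = -w₀x²(L-x)²(x+2L)/(120LEI) = -(-8)·5²·(10-5)²·(5+2·10)/(120·10·5000) = 1/48 m
Load 2 — uniform load w=7 kN/m over full span:
  y_2 = -wx²(L-x)²/(24EI) = -7·5²·(10-5)²/(24·5000) = -7/192 m
Load 3 — applied couple M₀=7 kN·m at a=5/2 m (b=L-a=15/2):
  y_3 = (R_Ax³/6 - M_Ax²/2 - M₀(x-a)²/2)/EI  [x>a] with R_A=63/80, M_A=-21/16 = ((63/80)·5³/6 - (-21/16)·5²/2 - 7·(5-(5/2))²/2)/5000 = 7/3200 m
Load 4 — point force P=-3 kN at a=4 m (b=L-a=6):
  y_4 = -Pa²(L-x)²(3bL-(3b+a)(L-x))/(6L³EI)  [x>a] = -(-3)·4²·(10-5)²·(3·6·10-(3·6+4)·(10-5))/(6·10³·5000) = 7/2500 m
Superposition: y = Σ y_i = -851/80000 m ≈ -0.010637 m

y(5) = -851/80000 m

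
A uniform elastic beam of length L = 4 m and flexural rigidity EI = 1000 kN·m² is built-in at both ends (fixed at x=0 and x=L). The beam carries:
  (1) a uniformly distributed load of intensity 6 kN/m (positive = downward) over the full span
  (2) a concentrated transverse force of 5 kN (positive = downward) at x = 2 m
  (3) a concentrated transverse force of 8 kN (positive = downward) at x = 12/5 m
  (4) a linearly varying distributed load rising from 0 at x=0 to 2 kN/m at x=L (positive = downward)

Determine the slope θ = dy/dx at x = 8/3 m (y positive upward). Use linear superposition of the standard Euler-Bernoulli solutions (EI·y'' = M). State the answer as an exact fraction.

θ(8/3) = 81803/15187500 rad

Load 1 — uniform load w=6 kN/m over full span:
  θ_1 = -wx(L-x)(L-2x)/(12EI) = -6·(8/3)·(4-(8/3))·(4-2·(8/3))/(12·1000) = 8/3375 rad
Load 2 — point force P=5 kN at a=2 m (b=L-a=2):
  θ_2 = Pa²(L-x)(2bL-(3b+a)(L-x))/(2L³EI)  [x>a] = 5·2²·(4-(8/3))·(2·2·4-(3·2+2)·(4-(8/3)))/(2·4³·1000) = 1/900 rad
Load 3 — point force P=8 kN at a=12/5 m (b=L-a=8/5):
  θ_3 = Pa²(L-x)(2bL-(3b+a)(L-x))/(2L³EI)  [x>a] = 8·(12/5)²·(4-(8/3))·(2·(8/5)·4-(3·(8/5)+(12/5))·(4-(8/3)))/(2·4³·1000) = 24/15625 rad
Load 4 — triangular load w₀=2 kN/m (0→w₀ over full span):
  θ_4 = -w₀(2x(L-x)(L-2x)(x+2L)+x²(L-x)²)/(120LEI) = -2·(2·(8/3)·(4-(8/3))·(4-2·(8/3))·((8/3)+2·4)+(8/3)²·(4-(8/3))²)/(120·4·1000) = 56/151875 rad
Superposition: θ = Σ θ_i = 81803/15187500 rad ≈ 0.005386 rad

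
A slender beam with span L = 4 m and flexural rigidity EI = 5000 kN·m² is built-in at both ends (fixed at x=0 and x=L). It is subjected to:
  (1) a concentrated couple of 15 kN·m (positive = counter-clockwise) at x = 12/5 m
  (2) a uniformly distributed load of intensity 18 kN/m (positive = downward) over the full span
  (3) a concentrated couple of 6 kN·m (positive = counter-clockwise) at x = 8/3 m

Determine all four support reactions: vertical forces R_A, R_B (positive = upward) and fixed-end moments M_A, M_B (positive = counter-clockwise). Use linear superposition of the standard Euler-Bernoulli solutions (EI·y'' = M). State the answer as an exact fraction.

R_A = 217/5 kN, M_A = 154/5 kN·m, R_B = 143/5 kN, M_B = -111/5 kN·m

Load 1 — applied couple M₀=15 kN·m at a=12/5 m (b=L-a=8/5):
  R_A = 6M₀ab/L³ = 6·15·(12/5)·(8/5)/4³ = 27/5 kN
  M_A = M₀b(2a-b)/L² = 15·(8/5)·(2·(12/5)-(8/5))/4² = 24/5 kN·m
  R_B = -6M₀ab/L³ = -6·15·(12/5)·(8/5)/4³ = -27/5 kN
  M_B = M₀a(2b-a)/L² = 15·(12/5)·(2·(8/5)-(12/5))/4² = 9/5 kN·m
Load 2 — uniform load w=18 kN/m over full span:
  R_A = wL/2 = 18·4/2 = 36 kN
  M_A = wL²/12 = 18·4²/12 = 24 kN·m
  R_B = wL/2 = 18·4/2 = 36 kN
  M_B = -wL²/12 = -18·4²/12 = -24 kN·m
Load 3 — applied couple M₀=6 kN·m at a=8/3 m (b=L-a=4/3):
  R_A = 6M₀ab/L³ = 6·6·(8/3)·(4/3)/4³ = 2 kN
  M_A = M₀b(2a-b)/L² = 6·(4/3)·(2·(8/3)-(4/3))/4² = 2 kN·m
  R_B = -6M₀ab/L³ = -6·6·(8/3)·(4/3)/4³ = -2 kN
  M_B = M₀a(2b-a)/L² = 6·(8/3)·(2·(4/3)-(8/3))/4² = 0 kN·m
Superposition: R_A = 217/5 kN, M_A = 154/5 kN·m, R_B = 143/5 kN, M_B = -111/5 kN·m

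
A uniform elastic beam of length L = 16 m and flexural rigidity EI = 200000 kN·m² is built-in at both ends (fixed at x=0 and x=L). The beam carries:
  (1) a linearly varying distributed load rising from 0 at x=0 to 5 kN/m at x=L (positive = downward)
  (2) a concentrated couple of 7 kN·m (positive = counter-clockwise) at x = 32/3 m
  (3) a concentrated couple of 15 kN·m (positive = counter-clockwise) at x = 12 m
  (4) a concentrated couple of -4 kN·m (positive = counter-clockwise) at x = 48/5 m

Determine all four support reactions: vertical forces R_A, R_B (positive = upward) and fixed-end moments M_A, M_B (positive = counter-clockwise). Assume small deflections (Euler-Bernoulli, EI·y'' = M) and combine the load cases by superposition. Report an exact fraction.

Load 1 — triangular load w₀=5 kN/m (0→w₀ over full span):
  R_A = 3w₀L/20 = 3·5·16/20 = 12 kN
  M_A = w₀L²/30 = 5·16²/30 = 128/3 kN·m
  R_B = 7w₀L/20 = 7·5·16/20 = 28 kN
  M_B = -w₀L²/20 = -5·16²/20 = -64 kN·m
Load 2 — applied couple M₀=7 kN·m at a=32/3 m (b=L-a=16/3):
  R_A = 6M₀ab/L³ = 6·7·(32/3)·(16/3)/16³ = 7/12 kN
  M_A = M₀b(2a-b)/L² = 7·(16/3)·(2·(32/3)-(16/3))/16² = 7/3 kN·m
  R_B = -6M₀ab/L³ = -6·7·(32/3)·(16/3)/16³ = -7/12 kN
  M_B = M₀a(2b-a)/L² = 7·(32/3)·(2·(16/3)-(32/3))/16² = 0 kN·m
Load 3 — applied couple M₀=15 kN·m at a=12 m (b=L-a=4):
  R_A = 6M₀ab/L³ = 6·15·12·4/16³ = 135/128 kN
  M_A = M₀b(2a-b)/L² = 15·4·(2·12-4)/16² = 75/16 kN·m
  R_B = -6M₀ab/L³ = -6·15·12·4/16³ = -135/128 kN
  M_B = M₀a(2b-a)/L² = 15·12·(2·4-12)/16² = -45/16 kN·m
Load 4 — applied couple M₀=-4 kN·m at a=48/5 m (b=L-a=32/5):
  R_A = 6M₀ab/L³ = 6·(-4)·(48/5)·(32/5)/16³ = -9/25 kN
  M_A = M₀b(2a-b)/L² = (-4)·(32/5)·(2·(48/5)-(32/5))/16² = -32/25 kN·m
  R_B = -6M₀ab/L³ = -6·(-4)·(48/5)·(32/5)/16³ = 9/25 kN
  M_B = M₀a(2b-a)/L² = (-4)·(48/5)·(2·(32/5)-(48/5))/16² = -12/25 kN·m
Superposition: R_A = 127469/9600 kN, M_A = 19363/400 kN·m, R_B = 256531/9600 kN, M_B = -26917/400 kN·m

R_A = 127469/9600 kN, M_A = 19363/400 kN·m, R_B = 256531/9600 kN, M_B = -26917/400 kN·m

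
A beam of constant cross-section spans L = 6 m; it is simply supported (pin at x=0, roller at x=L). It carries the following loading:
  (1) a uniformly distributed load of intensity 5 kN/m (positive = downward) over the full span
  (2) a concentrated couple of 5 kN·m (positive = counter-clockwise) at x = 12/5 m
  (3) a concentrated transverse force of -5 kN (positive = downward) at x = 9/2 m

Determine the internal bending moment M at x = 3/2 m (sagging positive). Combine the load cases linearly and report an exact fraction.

M(3/2) = 65/4 kN·m

Load 1 — uniform load w=5 kN/m over full span:
  M_1 = wx(L-x)/2 = 5·(3/2)·(6-(3/2))/2 = 135/8 kN·m
Load 2 — applied couple M₀=5 kN·m at a=12/5 m (b=L-a=18/5):
  M_2 = M₀x/L  [x≤a] = 5·(3/2)/6 = 5/4 kN·m
Load 3 — point force P=-5 kN at a=9/2 m (b=L-a=3/2):
  M_3 = Pbx/L  [x≤a] = (-5)·(3/2)·(3/2)/6 = -15/8 kN·m
Superposition: M = Σ M_i = 65/4 kN·m ≈ 16.250000 kN·m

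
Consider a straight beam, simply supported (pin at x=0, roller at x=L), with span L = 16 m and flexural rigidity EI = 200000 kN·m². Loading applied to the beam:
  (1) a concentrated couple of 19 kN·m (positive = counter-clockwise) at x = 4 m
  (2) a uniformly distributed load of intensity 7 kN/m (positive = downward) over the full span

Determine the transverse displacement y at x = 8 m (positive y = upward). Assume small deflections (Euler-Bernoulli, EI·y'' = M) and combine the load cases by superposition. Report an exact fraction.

Load 1 — applied couple M₀=19 kN·m at a=4 m (b=L-a=12):
  y_1 = (M₀x³/(6L)-M₀(x-a)²/2+C₁x)/EI  [x>a] with C₁=M₀(3b²-L²)/(6L)=209/6 = (19·8³/(6·16)-19·(8-4)²/2+(209/6)·8)/200000 = 57/50000 m
Load 2 — uniform load w=7 kN/m over full span:
  y_2 = -wx(L³-2Lx²+x³)/(24EI) = -7·8·(16³-2·16·8²+8³)/(24·200000) = -56/1875 m
Superposition: y = Σ y_i = -4309/150000 m ≈ -0.028727 m

y(8) = -4309/150000 m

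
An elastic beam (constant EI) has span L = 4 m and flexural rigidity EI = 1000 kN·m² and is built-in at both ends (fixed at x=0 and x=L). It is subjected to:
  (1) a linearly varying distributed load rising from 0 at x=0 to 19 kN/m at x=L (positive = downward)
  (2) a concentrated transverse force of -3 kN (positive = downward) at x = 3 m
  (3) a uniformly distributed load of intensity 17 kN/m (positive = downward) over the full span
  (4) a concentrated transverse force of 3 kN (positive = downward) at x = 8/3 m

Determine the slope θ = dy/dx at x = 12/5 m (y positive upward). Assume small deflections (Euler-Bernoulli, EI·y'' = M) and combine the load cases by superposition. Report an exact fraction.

θ(12/5) = 1501/234375 rad

Load 1 — triangular load w₀=19 kN/m (0→w₀ over full span):
  θ_1 = -w₀(2x(L-x)(L-2x)(x+2L)+x²(L-x)²)/(120LEI) = -19·(2·(12/5)·(4-(12/5))·(4-2·(12/5))·((12/5)+2·4)+(12/5)²·(4-(12/5))²)/(120·4·1000) = 152/78125 rad
Load 2 — point force P=-3 kN at a=3 m (b=L-a=1):
  θ_2 = -Pb²x(2aL-(3a+b)x)/(2L³EI)  [x≤a] = -(-3)·1²·(12/5)·(2·3·4-(3·3+1)·(12/5))/(2·4³·1000) = 0 rad
Load 3 — uniform load w=17 kN/m over full span:
  θ_3 = -wx(L-x)(L-2x)/(12EI) = -17·(12/5)·(4-(12/5))·(4-2·(12/5))/(12·1000) = 68/15625 rad
Load 4 — point force P=3 kN at a=8/3 m (b=L-a=4/3):
  θ_4 = -Pb²x(2aL-(3a+b)x)/(2L³EI)  [x≤a] = -3·(4/3)²·(12/5)·(2·(8/3)·4-(3·(8/3)+(4/3))·(12/5))/(2·4³·1000) = 1/9375 rad
Superposition: θ = Σ θ_i = 1501/234375 rad ≈ 0.006404 rad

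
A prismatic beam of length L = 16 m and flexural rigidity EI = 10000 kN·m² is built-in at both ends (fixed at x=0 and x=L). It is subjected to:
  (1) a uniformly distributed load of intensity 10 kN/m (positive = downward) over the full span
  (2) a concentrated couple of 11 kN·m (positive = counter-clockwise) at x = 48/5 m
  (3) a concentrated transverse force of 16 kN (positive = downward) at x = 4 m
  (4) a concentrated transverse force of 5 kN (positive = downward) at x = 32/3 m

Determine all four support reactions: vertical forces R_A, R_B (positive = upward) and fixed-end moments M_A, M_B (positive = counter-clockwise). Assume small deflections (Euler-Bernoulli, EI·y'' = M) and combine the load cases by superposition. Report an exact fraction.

Load 1 — uniform load w=10 kN/m over full span:
  R_A = wL/2 = 10·16/2 = 80 kN
  M_A = wL²/12 = 10·16²/12 = 640/3 kN·m
  R_B = wL/2 = 10·16/2 = 80 kN
  M_B = -wL²/12 = -10·16²/12 = -640/3 kN·m
Load 2 — applied couple M₀=11 kN·m at a=48/5 m (b=L-a=32/5):
  R_A = 6M₀ab/L³ = 6·11·(48/5)·(32/5)/16³ = 99/100 kN
  M_A = M₀b(2a-b)/L² = 11·(32/5)·(2·(48/5)-(32/5))/16² = 88/25 kN·m
  R_B = -6M₀ab/L³ = -6·11·(48/5)·(32/5)/16³ = -99/100 kN
  M_B = M₀a(2b-a)/L² = 11·(48/5)·(2·(32/5)-(48/5))/16² = 33/25 kN·m
Load 3 — point force P=16 kN at a=4 m (b=L-a=12):
  R_A = Pb²(3a+b)/L³ = 16·12²·(3·4+12)/16³ = 27/2 kN
  M_A = Pab²/L² = 16·4·12²/16² = 36 kN·m
  R_B = Pa²(a+3b)/L³ = 16·4²·(4+3·12)/16³ = 5/2 kN
  M_B = -Pa²b/L² = -16·4²·12/16² = -12 kN·m
Load 4 — point force P=5 kN at a=32/3 m (b=L-a=16/3):
  R_A = Pb²(3a+b)/L³ = 5·(16/3)²·(3·(32/3)+(16/3))/16³ = 35/27 kN
  M_A = Pab²/L² = 5·(32/3)·(16/3)²/16² = 160/27 kN·m
  R_B = Pa²(a+3b)/L³ = 5·(32/3)²·((32/3)+3·(16/3))/16³ = 100/27 kN
  M_B = -Pa²b/L² = -5·(32/3)²·(16/3)/16² = -320/27 kN·m
Superposition: R_A = 258623/2700 kN, M_A = 174676/675 kN·m, R_B = 230077/2700 kN, M_B = -159209/675 kN·m

R_A = 258623/2700 kN, M_A = 174676/675 kN·m, R_B = 230077/2700 kN, M_B = -159209/675 kN·m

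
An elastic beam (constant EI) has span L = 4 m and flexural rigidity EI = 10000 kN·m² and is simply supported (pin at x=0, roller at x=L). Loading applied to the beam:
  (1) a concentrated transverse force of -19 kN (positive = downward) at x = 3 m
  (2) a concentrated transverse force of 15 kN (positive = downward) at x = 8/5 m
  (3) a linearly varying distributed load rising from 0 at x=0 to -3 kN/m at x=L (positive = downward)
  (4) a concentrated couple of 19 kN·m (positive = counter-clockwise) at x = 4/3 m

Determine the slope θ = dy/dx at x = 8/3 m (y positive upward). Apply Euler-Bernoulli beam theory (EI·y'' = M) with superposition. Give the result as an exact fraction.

θ(8/3) = -47417/162000000 rad

Load 1 — point force P=-19 kN at a=3 m (b=L-a=1):
  θ_1 = -Pb(L²-b²-3x²)/(6LEI)  [x≤a] = -(-19)·1·(4²-1²-3·(8/3)²)/(6·4·10000) = -361/720000 rad
Load 2 — point force P=15 kN at a=8/5 m (b=L-a=12/5):
  θ_2 = -Pa(2L²-6Lx+3x²+a²)/(6LEI)  [x>a] = -15·(8/5)·(2·4²-6·4·(8/3)+3·(8/3)²+(8/5)²)/(6·4·10000) = 38/46875 rad
Load 3 — triangular load w₀=-3 kN/m (0→w₀ over full span):
  θ_3 = -w₀(7L⁴-30L²x²+15x⁴)/(360LEI) = -(-3)·(7·4⁴-30·4²·(8/3)²+15·(8/3)⁴)/(360·4·10000) = -91/506250 rad
Load 4 — applied couple M₀=19 kN·m at a=4/3 m (b=L-a=8/3):
  θ_4 = (M₀x²/(2L)-M₀(x-a)+C₁)/EI  [x>a] with C₁=M₀(3b²-L²)/(6L)=38/9 = (19·(8/3)²/(2·4)-19·((8/3)-(4/3))+(38/9))/10000 = -19/45000 rad
Superposition: θ = Σ θ_i = -47417/162000000 rad ≈ -0.000293 rad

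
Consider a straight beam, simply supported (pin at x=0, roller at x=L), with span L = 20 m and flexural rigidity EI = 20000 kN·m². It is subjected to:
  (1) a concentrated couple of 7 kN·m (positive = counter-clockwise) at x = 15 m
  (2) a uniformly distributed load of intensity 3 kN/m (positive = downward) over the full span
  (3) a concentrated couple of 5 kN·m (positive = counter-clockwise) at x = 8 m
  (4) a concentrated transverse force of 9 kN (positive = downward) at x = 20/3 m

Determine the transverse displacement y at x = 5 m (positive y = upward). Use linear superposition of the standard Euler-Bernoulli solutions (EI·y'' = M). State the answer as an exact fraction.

Load 1 — applied couple M₀=7 kN·m at a=15 m (b=L-a=5):
  y_1 = (M₀x³/(6L)+C₁x)/EI  [x≤a] with C₁=M₀(3b²-L²)/(6L)=-455/24 = (7·5³/(6·20)+(-455/24)·5)/20000 = -7/1600 m
Load 2 — uniform load w=3 kN/m over full span:
  y_2 = -wx(L³-2Lx²+x³)/(24EI) = -3·5·(20³-2·20·5²+5³)/(24·20000) = -57/256 m
Load 3 — applied couple M₀=5 kN·m at a=8 m (b=L-a=12):
  y_3 = (M₀x³/(6L)+C₁x)/EI  [x≤a] with C₁=M₀(3b²-L²)/(6L)=4/3 = (5·5³/(6·20)+(4/3)·5)/20000 = 19/32000 m
Load 4 — point force P=9 kN at a=20/3 m (b=L-a=40/3):
  y_4 = -Pbx(L²-b²-x²)/(6LEI)  [x≤a] = -9·(40/3)·5·(20²-(40/3)²-5²)/(6·20·20000) = -71/1440 m
Superposition: y = Σ y_i = -39707/144000 m ≈ -0.275743 m

y(5) = -39707/144000 m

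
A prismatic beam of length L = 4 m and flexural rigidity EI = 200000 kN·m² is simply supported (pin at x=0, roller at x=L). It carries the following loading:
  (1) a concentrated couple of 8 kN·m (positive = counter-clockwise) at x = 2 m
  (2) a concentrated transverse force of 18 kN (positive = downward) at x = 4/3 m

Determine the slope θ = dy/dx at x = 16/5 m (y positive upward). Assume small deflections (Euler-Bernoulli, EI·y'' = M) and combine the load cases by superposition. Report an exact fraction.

θ(16/5) = 653/11250000 rad

Load 1 — applied couple M₀=8 kN·m at a=2 m (b=L-a=2):
  θ_1 = (M₀x²/(2L)-M₀(x-a)+C₁)/EI  [x>a] with C₁=M₀(3b²-L²)/(6L)=-4/3 = (8·(16/5)²/(2·4)-8·((16/5)-2)+(-4/3))/200000 = -13/3750000 rad
Load 2 — point force P=18 kN at a=4/3 m (b=L-a=8/3):
  θ_2 = -Pa(2L²-6Lx+3x²+a²)/(6LEI)  [x>a] = -18·(4/3)·(2·4²-6·4·(16/5)+3·(16/5)²+(4/3)²)/(6·4·200000) = 173/2812500 rad
Superposition: θ = Σ θ_i = 653/11250000 rad ≈ 0.000058 rad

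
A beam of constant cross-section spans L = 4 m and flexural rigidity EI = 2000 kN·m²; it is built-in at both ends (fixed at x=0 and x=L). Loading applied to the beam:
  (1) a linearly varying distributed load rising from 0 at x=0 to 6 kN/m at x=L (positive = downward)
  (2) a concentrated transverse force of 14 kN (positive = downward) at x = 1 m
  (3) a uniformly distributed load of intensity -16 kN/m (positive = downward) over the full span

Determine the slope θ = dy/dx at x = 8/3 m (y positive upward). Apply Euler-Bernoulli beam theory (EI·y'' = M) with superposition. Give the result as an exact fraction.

θ(8/3) = -247/135000 rad

Load 1 — triangular load w₀=6 kN/m (0→w₀ over full span):
  θ_1 = -w₀(2x(L-x)(L-2x)(x+2L)+x²(L-x)²)/(120LEI) = -6·(2·(8/3)·(4-(8/3))·(4-2·(8/3))·((8/3)+2·4)+(8/3)²·(4-(8/3))²)/(120·4·2000) = 28/50625 rad
Load 2 — point force P=14 kN at a=1 m (b=L-a=3):
  θ_2 = Pa²(L-x)(2bL-(3b+a)(L-x))/(2L³EI)  [x>a] = 14·1²·(4-(8/3))·(2·3·4-(3·3+1)·(4-(8/3)))/(2·4³·2000) = 7/9000 rad
Load 3 — uniform load w=-16 kN/m over full span:
  θ_3 = -wx(L-x)(L-2x)/(12EI) = -(-16)·(8/3)·(4-(8/3))·(4-2·(8/3))/(12·2000) = -32/10125 rad
Superposition: θ = Σ θ_i = -247/135000 rad ≈ -0.001830 rad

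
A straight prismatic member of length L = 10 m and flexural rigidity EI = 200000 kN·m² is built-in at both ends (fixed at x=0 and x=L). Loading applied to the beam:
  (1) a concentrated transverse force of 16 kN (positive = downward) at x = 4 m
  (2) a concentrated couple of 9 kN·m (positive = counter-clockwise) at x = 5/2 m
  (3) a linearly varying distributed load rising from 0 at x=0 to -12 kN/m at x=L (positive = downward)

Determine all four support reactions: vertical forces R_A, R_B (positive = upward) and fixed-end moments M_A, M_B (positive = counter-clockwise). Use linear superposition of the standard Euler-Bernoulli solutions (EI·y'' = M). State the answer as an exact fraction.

Load 1 — point force P=16 kN at a=4 m (b=L-a=6):
  R_A = Pb²(3a+b)/L³ = 16·6²·(3·4+6)/10³ = 1296/125 kN
  M_A = Pab²/L² = 16·4·6²/10² = 576/25 kN·m
  R_B = Pa²(a+3b)/L³ = 16·4²·(4+3·6)/10³ = 704/125 kN
  M_B = -Pa²b/L² = -16·4²·6/10² = -384/25 kN·m
Load 2 — applied couple M₀=9 kN·m at a=5/2 m (b=L-a=15/2):
  R_A = 6M₀ab/L³ = 6·9·(5/2)·(15/2)/10³ = 81/80 kN
  M_A = M₀b(2a-b)/L² = 9·(15/2)·(2·(5/2)-(15/2))/10² = -27/16 kN·m
  R_B = -6M₀ab/L³ = -6·9·(5/2)·(15/2)/10³ = -81/80 kN
  M_B = M₀a(2b-a)/L² = 9·(5/2)·(2·(15/2)-(5/2))/10² = 45/16 kN·m
Load 3 — triangular load w₀=-12 kN/m (0→w₀ over full span):
  R_A = 3w₀L/20 = 3·(-12)·10/20 = -18 kN
  M_A = w₀L²/30 = (-12)·10²/30 = -40 kN·m
  R_B = 7w₀L/20 = 7·(-12)·10/20 = -42 kN
  M_B = -w₀L²/20 = -(-12)·10²/20 = 60 kN·m
Superposition: R_A = -13239/2000 kN, M_A = -7459/400 kN·m, R_B = -74761/2000 kN, M_B = 18981/400 kN·m

R_A = -13239/2000 kN, M_A = -7459/400 kN·m, R_B = -74761/2000 kN, M_B = 18981/400 kN·m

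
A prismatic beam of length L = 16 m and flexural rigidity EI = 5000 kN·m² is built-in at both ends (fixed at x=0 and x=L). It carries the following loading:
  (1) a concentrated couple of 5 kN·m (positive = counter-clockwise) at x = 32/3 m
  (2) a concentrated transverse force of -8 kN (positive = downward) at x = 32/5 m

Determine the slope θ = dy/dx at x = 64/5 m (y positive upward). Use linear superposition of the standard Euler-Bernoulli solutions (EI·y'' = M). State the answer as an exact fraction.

Load 1 — applied couple M₀=5 kN·m at a=32/3 m (b=L-a=16/3):
  θ_1 = (R_Ax²/2 - M_Ax - M₀(x-a))/EI  [x>a] with R_A=5/12, M_A=5/3 = ((5/12)·(64/5)²/2 - (5/3)·(64/5) - 5·((64/5)-(32/3)))/5000 = 4/9375 rad
Load 2 — point force P=-8 kN at a=32/5 m (b=L-a=48/5):
  θ_2 = Pa²(L-x)(2bL-(3b+a)(L-x))/(2L³EI)  [x>a] = (-8)·(32/5)²·(16-(64/5))·(2·(48/5)·16-(3·(48/5)+(32/5))·(16-(64/5)))/(2·16³·5000) = -9728/1953125 rad
Superposition: θ = Σ θ_i = -26684/5859375 rad ≈ -0.004554 rad

θ(64/5) = -26684/5859375 rad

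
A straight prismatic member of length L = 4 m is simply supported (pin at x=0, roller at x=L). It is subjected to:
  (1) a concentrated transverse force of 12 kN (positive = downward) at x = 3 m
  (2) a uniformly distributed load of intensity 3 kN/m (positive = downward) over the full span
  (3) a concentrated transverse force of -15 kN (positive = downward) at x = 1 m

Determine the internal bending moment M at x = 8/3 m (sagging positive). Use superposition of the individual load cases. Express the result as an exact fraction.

M(8/3) = 25/3 kN·m

Load 1 — point force P=12 kN at a=3 m (b=L-a=1):
  M_1 = Pbx/L  [x≤a] = 12·1·(8/3)/4 = 8 kN·m
Load 2 — uniform load w=3 kN/m over full span:
  M_2 = wx(L-x)/2 = 3·(8/3)·(4-(8/3))/2 = 16/3 kN·m
Load 3 — point force P=-15 kN at a=1 m (b=L-a=3):
  M_3 = Pa(L-x)/L  [x>a] = (-15)·1·(4-(8/3))/4 = -5 kN·m
Superposition: M = Σ M_i = 25/3 kN·m ≈ 8.333333 kN·m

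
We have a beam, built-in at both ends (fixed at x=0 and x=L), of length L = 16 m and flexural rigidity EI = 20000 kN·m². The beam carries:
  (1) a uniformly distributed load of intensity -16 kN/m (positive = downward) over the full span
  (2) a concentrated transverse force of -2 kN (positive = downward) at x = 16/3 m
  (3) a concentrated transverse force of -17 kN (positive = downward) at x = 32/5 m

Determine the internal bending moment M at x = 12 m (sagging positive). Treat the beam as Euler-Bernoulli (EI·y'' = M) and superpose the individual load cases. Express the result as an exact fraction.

M(12) = -135656/3375 kN·m

Load 1 — uniform load w=-16 kN/m over full span:
  M_1 = wLx/2 - wL²/12 - wx²/2 = (-16)·16·12/2 - (-16)·16²/12 - (-16)·12²/2 = -128/3 kN·m
Load 2 — point force P=-2 kN at a=16/3 m (b=L-a=32/3):
  M_2 = Pa²(a+3b)(L-x)/L³ - Pa²b/L²  [x>a] = (-2)·(16/3)²·((16/3)+3·(32/3))·(16-12)/16³ - (-2)·(16/3)²·(32/3)/16² = 8/27 kN·m
Load 3 — point force P=-17 kN at a=32/5 m (b=L-a=48/5):
  M_3 = Pa²(a+3b)(L-x)/L³ - Pa²b/L²  [x>a] = (-17)·(32/5)²·((32/5)+3·(48/5))·(16-12)/16³ - (-17)·(32/5)²·(48/5)/16² = 272/125 kN·m
Superposition: M = Σ M_i = -135656/3375 kN·m ≈ -40.194370 kN·m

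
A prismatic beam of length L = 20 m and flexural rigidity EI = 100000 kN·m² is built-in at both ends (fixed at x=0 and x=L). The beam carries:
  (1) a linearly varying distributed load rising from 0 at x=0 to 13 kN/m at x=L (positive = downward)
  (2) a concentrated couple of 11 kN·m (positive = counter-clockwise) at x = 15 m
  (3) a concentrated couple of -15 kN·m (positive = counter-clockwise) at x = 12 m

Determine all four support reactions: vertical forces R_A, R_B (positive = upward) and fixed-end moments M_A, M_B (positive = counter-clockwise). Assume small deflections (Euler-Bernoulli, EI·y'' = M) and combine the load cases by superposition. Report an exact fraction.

Load 1 — triangular load w₀=13 kN/m (0→w₀ over full span):
  R_A = 3w₀L/20 = 3·13·20/20 = 39 kN
  M_A = w₀L²/30 = 13·20²/30 = 520/3 kN·m
  R_B = 7w₀L/20 = 7·13·20/20 = 91 kN
  M_B = -w₀L²/20 = -13·20²/20 = -260 kN·m
Load 2 — applied couple M₀=11 kN·m at a=15 m (b=L-a=5):
  R_A = 6M₀ab/L³ = 6·11·15·5/20³ = 99/160 kN
  M_A = M₀b(2a-b)/L² = 11·5·(2·15-5)/20² = 55/16 kN·m
  R_B = -6M₀ab/L³ = -6·11·15·5/20³ = -99/160 kN
  M_B = M₀a(2b-a)/L² = 11·15·(2·5-15)/20² = -33/16 kN·m
Load 3 — applied couple M₀=-15 kN·m at a=12 m (b=L-a=8):
  R_A = 6M₀ab/L³ = 6·(-15)·12·8/20³ = -27/25 kN
  M_A = M₀b(2a-b)/L² = (-15)·8·(2·12-8)/20² = -24/5 kN·m
  R_B = -6M₀ab/L³ = -6·(-15)·12·8/20³ = 27/25 kN
  M_B = M₀a(2b-a)/L² = (-15)·12·(2·8-12)/20² = -9/5 kN·m
Superposition: R_A = 30831/800 kN, M_A = 41273/240 kN·m, R_B = 73169/800 kN, M_B = -21109/80 kN·m

R_A = 30831/800 kN, M_A = 41273/240 kN·m, R_B = 73169/800 kN, M_B = -21109/80 kN·m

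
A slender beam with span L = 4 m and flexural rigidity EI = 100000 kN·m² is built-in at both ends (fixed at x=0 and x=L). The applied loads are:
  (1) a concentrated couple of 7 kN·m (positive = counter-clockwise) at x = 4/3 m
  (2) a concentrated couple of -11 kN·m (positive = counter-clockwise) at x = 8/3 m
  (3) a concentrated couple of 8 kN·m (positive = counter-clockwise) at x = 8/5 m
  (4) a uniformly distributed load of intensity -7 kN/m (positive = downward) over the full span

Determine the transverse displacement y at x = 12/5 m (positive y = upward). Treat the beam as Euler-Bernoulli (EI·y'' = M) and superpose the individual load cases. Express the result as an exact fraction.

Load 1 — applied couple M₀=7 kN·m at a=4/3 m (b=L-a=8/3):
  y_1 = (R_Ax³/6 - M_Ax²/2 - M₀(x-a)²/2)/EI  [x>a] with R_A=7/3, M_A=0 = ((7/3)·(12/5)³/6 - 0·(12/5)²/2 - 7·((12/5)-(4/3))²/2)/100000 = 49/3515625 m
Load 2 — applied couple M₀=-11 kN·m at a=8/3 m (b=L-a=4/3):
  y_2 = (R_Ax³/6 - M_Ax²/2)/EI  [x≤a] with R_A=-11/3, M_A=-11/3 = ((-11/3)·(12/5)³/6 - (-11/3)·(12/5)²/2)/100000 = 33/1562500 m
Load 3 — applied couple M₀=8 kN·m at a=8/5 m (b=L-a=12/5):
  y_3 = (R_Ax³/6 - M_Ax²/2 - M₀(x-a)²/2)/EI  [x>a] with R_A=72/25, M_A=24/25 = ((72/25)·(12/5)³/6 - (24/25)·(12/5)²/2 - 8·((12/5)-(8/5))²/2)/100000 = 128/9765625 m
Load 4 — uniform load w=-7 kN/m over full span:
  y_4 = -wx²(L-x)²/(24EI) = -(-7)·(12/5)²·(4-(12/5))²/(24·100000) = 84/1953125 m
Superposition: y = Σ y_i = 32053/351562500 m ≈ 0.000091 m

y(12/5) = 32053/351562500 m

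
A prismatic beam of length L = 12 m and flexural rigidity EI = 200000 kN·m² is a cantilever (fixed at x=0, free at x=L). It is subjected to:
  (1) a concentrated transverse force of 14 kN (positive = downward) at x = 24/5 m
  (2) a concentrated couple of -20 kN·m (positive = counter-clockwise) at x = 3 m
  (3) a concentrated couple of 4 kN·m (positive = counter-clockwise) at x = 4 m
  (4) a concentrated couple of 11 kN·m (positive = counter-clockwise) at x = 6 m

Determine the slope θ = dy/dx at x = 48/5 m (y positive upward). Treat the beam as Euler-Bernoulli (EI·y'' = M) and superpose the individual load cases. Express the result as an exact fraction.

Load 1 — point force P=14 kN at a=24/5 m (b=L-a=36/5):
  θ_1 = -Pa²/(2EI)  [x>a] = -14·(24/5)²/(2·200000) = -63/78125 rad
Load 2 — applied couple M₀=-20 kN·m at a=3 m (b=L-a=9):
  θ_2 = M₀a/EI  [x>a] = (-20)·3/200000 = -3/10000 rad
Load 3 — applied couple M₀=4 kN·m at a=4 m (b=L-a=8):
  θ_3 = M₀a/EI  [x>a] = 4·4/200000 = 1/12500 rad
Load 4 — applied couple M₀=11 kN·m at a=6 m (b=L-a=6):
  θ_4 = M₀a/EI  [x>a] = 11·6/200000 = 33/100000 rad
Superposition: θ = Σ θ_i = -1741/2500000 rad ≈ -0.000696 rad

θ(48/5) = -1741/2500000 rad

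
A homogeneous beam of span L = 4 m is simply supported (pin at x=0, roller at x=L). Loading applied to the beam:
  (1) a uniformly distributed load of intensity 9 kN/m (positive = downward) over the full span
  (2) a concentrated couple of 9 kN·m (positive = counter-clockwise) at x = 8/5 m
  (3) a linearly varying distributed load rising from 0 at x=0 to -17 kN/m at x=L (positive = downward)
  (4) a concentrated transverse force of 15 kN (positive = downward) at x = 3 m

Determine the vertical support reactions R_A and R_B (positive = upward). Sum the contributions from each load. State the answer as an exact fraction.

Load 1 — uniform load w=9 kN/m over full span:
  R_A = wL/2 = 9·4/2 = 18 kN
  R_B = wL/2 = 9·4/2 = 18 kN
Load 2 — applied couple M₀=9 kN·m at a=8/5 m (b=L-a=12/5):
  R_A = M₀/L = 9/4 kN
  R_B = -M₀/L = -9/4 kN
Load 3 — triangular load w₀=-17 kN/m (0→w₀ over full span):
  R_A = w₀L/6 = (-17)·4/6 = -34/3 kN
  R_B = w₀L/3 = (-17)·4/3 = -68/3 kN
Load 4 — point force P=15 kN at a=3 m (b=L-a=1):
  R_A = Pb/L = 15·1/4 = 15/4 kN
  R_B = Pa/L = 15·3/4 = 45/4 kN
Superposition: R_A = 38/3 kN, R_B = 13/3 kN

R_A = 38/3 kN, R_B = 13/3 kN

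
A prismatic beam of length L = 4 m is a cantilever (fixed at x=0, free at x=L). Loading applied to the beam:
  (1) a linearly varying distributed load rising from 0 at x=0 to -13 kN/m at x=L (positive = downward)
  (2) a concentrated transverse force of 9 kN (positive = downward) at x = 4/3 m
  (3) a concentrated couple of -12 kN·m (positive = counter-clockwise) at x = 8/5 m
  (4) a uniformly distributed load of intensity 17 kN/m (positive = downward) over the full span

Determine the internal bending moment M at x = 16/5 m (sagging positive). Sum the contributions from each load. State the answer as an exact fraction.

M(16/5) = -584/375 kN·m

Load 1 — triangular load w₀=-13 kN/m (0→w₀ over full span):
  M_1 = w₀Lx/2 - w₀L²/3 - w₀x³/(6L) = (-13)·4·(16/5)/2 - (-13)·4²/3 - (-13)·(16/5)³/(6·4) = 1456/375 kN·m
Load 2 — point force P=9 kN at a=4/3 m (b=L-a=8/3):
  M_2 = 0  [x>a] = 0 kN·m
Load 3 — applied couple M₀=-12 kN·m at a=8/5 m (b=L-a=12/5):
  M_3 = 0  [x>a] = 0 kN·m
Load 4 — uniform load w=17 kN/m over full span:
  M_4 = -w(L-x)²/2 = -17·(4-(16/5))²/2 = -136/25 kN·m
Superposition: M = Σ M_i = -584/375 kN·m ≈ -1.557333 kN·m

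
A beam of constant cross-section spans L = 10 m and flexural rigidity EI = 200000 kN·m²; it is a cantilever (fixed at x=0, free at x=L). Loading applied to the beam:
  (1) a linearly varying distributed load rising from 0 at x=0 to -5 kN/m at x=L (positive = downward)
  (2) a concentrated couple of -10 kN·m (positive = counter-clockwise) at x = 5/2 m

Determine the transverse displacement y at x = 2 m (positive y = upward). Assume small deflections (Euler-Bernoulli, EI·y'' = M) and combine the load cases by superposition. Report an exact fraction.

Load 1 — triangular load w₀=-5 kN/m (0→w₀ over full span):
  y_1 = (w₀Lx³/12-w₀L²x²/6-w₀x⁵/(120L))/EI = ((-5)·10·2³/12-(-5)·10²·2²/6-(-5)·2⁵/(120·10))/200000 = 2251/1500000 m
Load 2 — applied couple M₀=-10 kN·m at a=5/2 m (b=L-a=15/2):
  y_2 = M₀x²/(2EI)  [x≤a] = (-10)·2²/(2·200000) = -1/10000 m
Superposition: y = Σ y_i = 2101/1500000 m ≈ 0.001401 m

y(2) = 2101/1500000 m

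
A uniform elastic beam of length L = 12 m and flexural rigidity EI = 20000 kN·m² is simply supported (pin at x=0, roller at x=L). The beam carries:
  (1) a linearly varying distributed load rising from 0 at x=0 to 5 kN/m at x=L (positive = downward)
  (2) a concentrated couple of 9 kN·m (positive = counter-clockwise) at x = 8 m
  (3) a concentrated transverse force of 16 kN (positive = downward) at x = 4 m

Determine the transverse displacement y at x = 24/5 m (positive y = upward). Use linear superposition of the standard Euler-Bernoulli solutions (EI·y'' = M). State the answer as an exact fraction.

y(24/5) = -113489/1953125 m

Load 1 — triangular load w₀=5 kN/m (0→w₀ over full span):
  y_1 = -w₀x(7L⁴-10L²x²+3x⁴)/(360LEI) = -5·(24/5)·(7·12⁴-10·12²·(24/5)²+3·(24/5)⁴)/(360·12·20000) = -61614/1953125 m
Load 2 — applied couple M₀=9 kN·m at a=8 m (b=L-a=4):
  y_2 = (M₀x³/(6L)+C₁x)/EI  [x≤a] with C₁=M₀(3b²-L²)/(6L)=-12 = (9·(24/5)³/(6·12)+(-12)·(24/5))/20000 = -171/78125 m
Load 3 — point force P=16 kN at a=4 m (b=L-a=8):
  y_3 = -Pa(L-x)(2Lx-a²-x²)/(6LEI)  [x>a] = -16·4·(12-(24/5))·(2·12·(24/5)-4²-(24/5)²)/(6·12·20000) = -1904/78125 m
Superposition: y = Σ y_i = -113489/1953125 m ≈ -0.058106 m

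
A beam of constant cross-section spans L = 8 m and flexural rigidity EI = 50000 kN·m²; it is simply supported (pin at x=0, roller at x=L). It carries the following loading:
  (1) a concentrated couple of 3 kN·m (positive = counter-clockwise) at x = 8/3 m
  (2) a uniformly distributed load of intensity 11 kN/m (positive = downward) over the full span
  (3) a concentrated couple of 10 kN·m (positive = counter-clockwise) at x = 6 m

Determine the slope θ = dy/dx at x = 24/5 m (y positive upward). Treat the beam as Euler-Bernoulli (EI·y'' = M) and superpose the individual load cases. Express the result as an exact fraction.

Load 1 — applied couple M₀=3 kN·m at a=8/3 m (b=L-a=16/3):
  θ_1 = (M₀x²/(2L)-M₀(x-a)+C₁)/EI  [x>a] with C₁=M₀(3b²-L²)/(6L)=4/3 = (3·(24/5)²/(2·8)-3·((24/5)-(8/3))+(4/3))/50000 = -7/468750 rad
Load 2 — uniform load w=11 kN/m over full span:
  θ_2 = -w(L³-6Lx²+4x³)/(24EI) = -11·(8³-6·8·(24/5)²+4·(24/5)³)/(24·50000) = 1628/1171875 rad
Load 3 — applied couple M₀=10 kN·m at a=6 m (b=L-a=2):
  θ_3 = (M₀x²/(2L)+C₁)/EI  [x≤a] with C₁=M₀(3b²-L²)/(6L)=-65/6 = (10·(24/5)²/(2·8)+(-65/6))/50000 = 107/1500000 rad
Superposition: θ = Σ θ_i = 54211/37500000 rad ≈ 0.001446 rad

θ(24/5) = 54211/37500000 rad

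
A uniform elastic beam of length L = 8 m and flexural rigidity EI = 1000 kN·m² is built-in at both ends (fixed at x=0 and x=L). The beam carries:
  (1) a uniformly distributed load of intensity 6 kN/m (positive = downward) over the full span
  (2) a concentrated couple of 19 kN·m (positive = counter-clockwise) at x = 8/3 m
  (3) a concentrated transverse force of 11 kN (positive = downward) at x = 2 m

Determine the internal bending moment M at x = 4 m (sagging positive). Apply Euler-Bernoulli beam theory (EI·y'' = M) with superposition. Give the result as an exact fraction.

Load 1 — uniform load w=6 kN/m over full span:
  M_1 = wLx/2 - wL²/12 - wx²/2 = 6·8·4/2 - 6·8²/12 - 6·4²/2 = 16 kN·m
Load 2 — applied couple M₀=19 kN·m at a=8/3 m (b=L-a=16/3):
  M_2 = R_Ax - M_A - M₀  [x>a] with R_A=19/6, M_A=0 = (19/6)·4 - 0 - 19 = -19/3 kN·m
Load 3 — point force P=11 kN at a=2 m (b=L-a=6):
  M_3 = Pa²(a+3b)(L-x)/L³ - Pa²b/L²  [x>a] = 11·2²·(2+3·6)·(8-4)/8³ - 11·2²·6/8² = 11/4 kN·m
Superposition: M = Σ M_i = 149/12 kN·m ≈ 12.416667 kN·m

M(4) = 149/12 kN·m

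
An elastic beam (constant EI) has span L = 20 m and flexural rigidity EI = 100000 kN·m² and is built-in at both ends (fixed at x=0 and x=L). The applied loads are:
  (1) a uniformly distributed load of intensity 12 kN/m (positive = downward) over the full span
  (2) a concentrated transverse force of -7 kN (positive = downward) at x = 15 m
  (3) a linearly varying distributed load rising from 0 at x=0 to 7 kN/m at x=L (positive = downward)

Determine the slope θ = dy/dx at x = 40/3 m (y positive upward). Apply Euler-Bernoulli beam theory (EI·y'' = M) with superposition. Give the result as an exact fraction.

θ(40/3) = 14467/1944000 rad

Load 1 — uniform load w=12 kN/m over full span:
  θ_1 = -wx(L-x)(L-2x)/(12EI) = -12·(40/3)·(20-(40/3))·(20-2·(40/3))/(12·100000) = 4/675 rad
Load 2 — point force P=-7 kN at a=15 m (b=L-a=5):
  θ_2 = -Pb²x(2aL-(3a+b)x)/(2L³EI)  [x≤a] = -(-7)·5²·(40/3)·(2·15·20-(3·15+5)·(40/3))/(2·20³·100000) = -7/72000 rad
Load 3 — triangular load w₀=7 kN/m (0→w₀ over full span):
  θ_3 = -w₀(2x(L-x)(L-2x)(x+2L)+x²(L-x)²)/(120LEI) = -7·(2·(40/3)·(20-(40/3))·(20-2·(40/3))·((40/3)+2·20)+(40/3)²·(20-(40/3))²)/(120·20·100000) = 49/30375 rad
Superposition: θ = Σ θ_i = 14467/1944000 rad ≈ 0.007442 rad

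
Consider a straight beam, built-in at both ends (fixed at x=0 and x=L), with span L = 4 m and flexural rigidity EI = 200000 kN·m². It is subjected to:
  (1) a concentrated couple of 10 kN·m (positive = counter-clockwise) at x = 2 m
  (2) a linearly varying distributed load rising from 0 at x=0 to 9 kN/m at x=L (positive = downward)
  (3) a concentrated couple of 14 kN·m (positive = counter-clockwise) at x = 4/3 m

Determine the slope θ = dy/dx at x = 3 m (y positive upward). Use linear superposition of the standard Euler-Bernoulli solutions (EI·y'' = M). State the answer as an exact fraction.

θ(3) = -313/96000000 rad

Load 1 — applied couple M₀=10 kN·m at a=2 m (b=L-a=2):
  θ_1 = (R_Ax²/2 - M_Ax - M₀(x-a))/EI  [x>a] with R_A=15/4, M_A=5/2 = ((15/4)·3²/2 - (5/2)·3 - 10·(3-2))/200000 = -1/320000 rad
Load 2 — triangular load w₀=9 kN/m (0→w₀ over full span):
  θ_2 = -w₀(2x(L-x)(L-2x)(x+2L)+x²(L-x)²)/(120LEI) = -9·(2·3·(4-3)·(4-2·3)·(3+2·4)+3²·(4-3)²)/(120·4·200000) = 369/32000000 rad
Load 3 — applied couple M₀=14 kN·m at a=4/3 m (b=L-a=8/3):
  θ_3 = (R_Ax²/2 - M_Ax - M₀(x-a))/EI  [x>a] with R_A=14/3, M_A=0 = ((14/3)·3²/2 - 0·3 - 14·(3-(4/3)))/200000 = -7/600000 rad
Superposition: θ = Σ θ_i = -313/96000000 rad ≈ -0.000003 rad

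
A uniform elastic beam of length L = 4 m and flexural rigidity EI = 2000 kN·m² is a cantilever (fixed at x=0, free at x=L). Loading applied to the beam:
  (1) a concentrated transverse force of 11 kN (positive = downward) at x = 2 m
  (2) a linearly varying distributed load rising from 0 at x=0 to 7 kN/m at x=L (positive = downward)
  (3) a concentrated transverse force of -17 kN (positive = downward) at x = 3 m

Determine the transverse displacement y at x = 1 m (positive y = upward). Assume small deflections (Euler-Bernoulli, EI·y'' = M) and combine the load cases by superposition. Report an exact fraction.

Load 1 — point force P=11 kN at a=2 m (b=L-a=2):
  y_1 = -Px²(3a-x)/(6EI)  [x≤a] = -11·1²·(3·2-1)/(6·2000) = -11/2400 m
Load 2 — triangular load w₀=7 kN/m (0→w₀ over full span):
  y_2 = (w₀Lx³/12-w₀L²x²/6-w₀x⁵/(120L))/EI = (7·4·1³/12-7·4²·1²/6-7·1⁵/(120·4))/2000 = -7847/960000 m
Load 3 — point force P=-17 kN at a=3 m (b=L-a=1):
  y_3 = -Px²(3a-x)/(6EI)  [x≤a] = -(-17)·1²·(3·3-1)/(6·2000) = 17/1500 m
Superposition: y = Σ y_i = -1367/960000 m ≈ -0.001424 m

y(1) = -1367/960000 m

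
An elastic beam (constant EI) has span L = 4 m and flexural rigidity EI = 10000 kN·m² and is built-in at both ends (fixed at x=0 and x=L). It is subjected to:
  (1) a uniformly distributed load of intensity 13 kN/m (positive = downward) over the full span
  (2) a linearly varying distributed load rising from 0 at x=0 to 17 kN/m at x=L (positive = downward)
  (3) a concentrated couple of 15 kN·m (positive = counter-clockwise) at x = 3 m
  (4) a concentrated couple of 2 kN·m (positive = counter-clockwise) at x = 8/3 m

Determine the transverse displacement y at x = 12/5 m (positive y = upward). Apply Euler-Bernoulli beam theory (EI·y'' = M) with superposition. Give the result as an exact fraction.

y(12/5) = -549453/312500000 m

Load 1 — uniform load w=13 kN/m over full span:
  y_1 = -wx²(L-x)²/(24EI) = -13·(12/5)²·(4-(12/5))²/(24·10000) = -312/390625 m
Load 2 — triangular load w₀=17 kN/m (0→w₀ over full span):
  y_2 = -w₀x²(L-x)²(x+2L)/(120LEI) = -17·(12/5)²·(4-(12/5))²·((12/5)+2·4)/(120·4·10000) = -5304/9765625 m
Load 3 — applied couple M₀=15 kN·m at a=3 m (b=L-a=1):
  y_3 = (R_Ax³/6 - M_Ax²/2)/EI  [x≤a] with R_A=135/32, M_A=75/16 = ((135/32)·(12/5)³/6 - (75/16)·(12/5)²/2)/10000 = -189/500000 m
Load 4 — applied couple M₀=2 kN·m at a=8/3 m (b=L-a=4/3):
  y_4 = (R_Ax³/6 - M_Ax²/2)/EI  [x≤a] with R_A=2/3, M_A=2/3 = ((2/3)·(12/5)³/6 - (2/3)·(12/5)²/2)/10000 = -3/78125 m
Superposition: y = Σ y_i = -549453/312500000 m ≈ -0.001758 m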